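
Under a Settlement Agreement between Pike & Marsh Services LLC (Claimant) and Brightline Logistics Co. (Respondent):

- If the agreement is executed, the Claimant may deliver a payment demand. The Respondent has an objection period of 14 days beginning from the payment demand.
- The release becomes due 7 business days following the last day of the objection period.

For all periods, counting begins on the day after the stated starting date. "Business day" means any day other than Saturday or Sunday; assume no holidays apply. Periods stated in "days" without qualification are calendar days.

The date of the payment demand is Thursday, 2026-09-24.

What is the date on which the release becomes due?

The last day of the objection period: 14 calendar days after 2026-09-24 is 2026-10-08.
The date on which the release becomes due: 7 business days after Thursday, 2026-10-08, skipping weekends — Oct 9, Oct 12, Oct 13, Oct 14, Oct 15, Oct 16, Oct 19 — lands on Monday, 2026-10-19.

2026-10-19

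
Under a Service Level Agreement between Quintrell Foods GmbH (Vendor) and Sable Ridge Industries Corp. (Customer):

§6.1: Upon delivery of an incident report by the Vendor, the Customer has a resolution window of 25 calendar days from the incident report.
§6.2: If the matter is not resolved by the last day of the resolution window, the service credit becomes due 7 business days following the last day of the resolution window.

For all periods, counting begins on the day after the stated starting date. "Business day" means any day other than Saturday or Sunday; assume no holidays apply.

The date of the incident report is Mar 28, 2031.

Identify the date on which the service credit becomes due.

The last day of the resolution window: 25 calendar days after Mar 28, 2031 is Apr 22, 2031.
The date on which the service credit becomes due: counting 7 business days from Tuesday, Apr 22, 2031 (Apr 23, Apr 24, Apr 25, Apr 28, Apr 29, Apr 30, May 1, skipping weekends) reaches Thursday, May 1, 2031.

May 1, 2031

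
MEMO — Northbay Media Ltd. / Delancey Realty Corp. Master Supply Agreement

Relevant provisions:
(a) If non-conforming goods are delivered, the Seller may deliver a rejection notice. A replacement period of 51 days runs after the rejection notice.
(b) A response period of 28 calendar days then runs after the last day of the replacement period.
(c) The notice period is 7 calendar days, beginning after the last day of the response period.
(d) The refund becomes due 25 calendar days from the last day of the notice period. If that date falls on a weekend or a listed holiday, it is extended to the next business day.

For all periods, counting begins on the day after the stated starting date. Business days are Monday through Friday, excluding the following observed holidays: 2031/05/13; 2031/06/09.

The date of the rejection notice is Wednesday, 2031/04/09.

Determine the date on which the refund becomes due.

Adding 51 calendar days to 2031/04/09 gives 2031/05/30, which is the last day of the replacement period.
The last day of the response period: 2031/05/30 + 28 days = 2031/06/27.
The last day of the notice period: 2031/06/27 + 7 days = 2031/07/04.
The date on which the refund becomes due: 25 calendar days after 2031/07/04 is 2031/07/29. 2031/07/29 is a Tuesday and is not a listed holiday, so no roll-forward applies.

2031/07/29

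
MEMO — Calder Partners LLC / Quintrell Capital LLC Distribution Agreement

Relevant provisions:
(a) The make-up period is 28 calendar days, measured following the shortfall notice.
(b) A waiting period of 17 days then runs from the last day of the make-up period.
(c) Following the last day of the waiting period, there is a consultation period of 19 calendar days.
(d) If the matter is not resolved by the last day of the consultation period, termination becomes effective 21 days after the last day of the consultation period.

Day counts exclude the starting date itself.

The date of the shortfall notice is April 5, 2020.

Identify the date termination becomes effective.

June 29, 2020

The last day of the make-up period: 28 calendar days after April 5, 2020 is May 3, 2020.
The last day of the waiting period: May 3, 2020 + 17 days = May 20, 2020.
Adding 19 calendar days to May 20, 2020 gives June 8, 2020, which is the last day of the consultation period.
The date termination becomes effective: June 8, 2020 + 21 days = June 29, 2020.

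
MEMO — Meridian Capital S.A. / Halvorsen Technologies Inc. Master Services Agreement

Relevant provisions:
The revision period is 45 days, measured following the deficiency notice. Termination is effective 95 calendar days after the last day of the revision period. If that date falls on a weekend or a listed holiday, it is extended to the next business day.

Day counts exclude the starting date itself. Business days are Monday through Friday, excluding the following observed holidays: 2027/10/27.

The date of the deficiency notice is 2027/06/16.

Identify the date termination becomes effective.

2027/11/03

Adding 45 calendar days to 2027/06/16 gives 2027/07/31, which is the last day of the revision period.
The date termination becomes effective: 2027/07/31 + 95 days = 2027/11/03. 2027/11/03 is a Wednesday and is not a listed holiday, so no roll-forward applies.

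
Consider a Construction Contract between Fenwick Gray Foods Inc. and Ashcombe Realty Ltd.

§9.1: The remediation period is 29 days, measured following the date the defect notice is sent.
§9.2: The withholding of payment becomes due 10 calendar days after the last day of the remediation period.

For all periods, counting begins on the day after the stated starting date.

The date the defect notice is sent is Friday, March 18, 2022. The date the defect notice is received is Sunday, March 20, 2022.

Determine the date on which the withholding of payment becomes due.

April 26, 2022

Adding 29 calendar days to March 18, 2022 gives April 16, 2022, which is the last day of the remediation period.
The date on which the withholding of payment becomes due: April 16, 2022 + 10 days = April 26, 2022.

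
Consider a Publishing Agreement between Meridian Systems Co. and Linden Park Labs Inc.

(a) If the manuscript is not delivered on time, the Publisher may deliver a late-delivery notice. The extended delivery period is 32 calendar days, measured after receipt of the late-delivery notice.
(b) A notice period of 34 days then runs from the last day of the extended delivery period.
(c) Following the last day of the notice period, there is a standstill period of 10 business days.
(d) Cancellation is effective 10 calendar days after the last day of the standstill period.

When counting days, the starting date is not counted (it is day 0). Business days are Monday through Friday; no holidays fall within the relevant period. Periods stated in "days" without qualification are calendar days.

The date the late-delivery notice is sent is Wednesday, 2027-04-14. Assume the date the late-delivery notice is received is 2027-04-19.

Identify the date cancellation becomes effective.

2027-07-18

Adding 32 calendar days to 2027-04-19 gives 2027-05-21, which is the last day of the extended delivery period.
The last day of the notice period: 34 calendar days after 2027-05-21 is 2027-06-24.
From Thursday, 2027-06-24, 10 business days (Jun 25, Jun 28, Jun 29, Jun 30, Jul 1, Jul 2, Jul 5, Jul 6, Jul 7, Jul 8, skipping weekends) brings us to Thursday, 2027-07-08, which is the last day of the standstill period.
Adding 10 calendar days to 2027-07-08 gives 2027-07-18, which is the date cancellation becomes effective.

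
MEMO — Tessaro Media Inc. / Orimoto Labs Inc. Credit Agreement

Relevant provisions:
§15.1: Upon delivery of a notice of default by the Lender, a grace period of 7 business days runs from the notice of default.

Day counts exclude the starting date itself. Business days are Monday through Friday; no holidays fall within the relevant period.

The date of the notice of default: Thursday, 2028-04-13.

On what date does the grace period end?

2028-04-24

The last day of the grace period: counting 7 business days from Thursday, 2028-04-13 (Apr 14, Apr 17, Apr 18, Apr 19, Apr 20, Apr 21, Apr 24, skipping weekends) reaches Monday, 2028-04-24.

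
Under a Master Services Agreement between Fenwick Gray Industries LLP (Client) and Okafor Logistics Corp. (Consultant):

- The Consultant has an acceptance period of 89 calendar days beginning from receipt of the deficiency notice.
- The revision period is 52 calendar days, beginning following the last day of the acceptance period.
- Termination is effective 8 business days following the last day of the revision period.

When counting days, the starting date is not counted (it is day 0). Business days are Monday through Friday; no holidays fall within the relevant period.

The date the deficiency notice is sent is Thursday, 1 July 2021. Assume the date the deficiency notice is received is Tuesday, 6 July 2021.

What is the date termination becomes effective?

The last day of the acceptance period: 89 calendar days after 6 July 2021 is 3 October 2021.
The last day of the revision period: 52 calendar days after 3 October 2021 is 24 November 2021.
From Wednesday, 24 November 2021, 8 business days (Nov 25, Nov 26, Nov 29, Nov 30, Dec 1, Dec 2, Dec 3, Dec 6, skipping weekends) brings us to Monday, 6 December 2021, which is the date termination becomes effective.

6 December 2021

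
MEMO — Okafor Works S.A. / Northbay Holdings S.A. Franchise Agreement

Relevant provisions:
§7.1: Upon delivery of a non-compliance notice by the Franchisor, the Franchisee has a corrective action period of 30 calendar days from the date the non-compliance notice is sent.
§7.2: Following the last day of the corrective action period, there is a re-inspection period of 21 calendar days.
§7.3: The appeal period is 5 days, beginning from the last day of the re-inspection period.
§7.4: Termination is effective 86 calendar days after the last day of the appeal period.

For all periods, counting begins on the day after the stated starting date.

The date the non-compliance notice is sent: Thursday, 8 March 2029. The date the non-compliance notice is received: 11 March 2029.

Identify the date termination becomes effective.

28 July 2029

Adding 30 calendar days to 8 March 2029 gives 7 April 2029, which is the last day of the corrective action period.
The last day of the re-inspection period: 21 calendar days after 7 April 2029 is 28 April 2029.
The last day of the appeal period: 5 calendar days after 28 April 2029 is 3 May 2029.
The date termination becomes effective: 3 May 2029 + 86 days = 28 July 2029.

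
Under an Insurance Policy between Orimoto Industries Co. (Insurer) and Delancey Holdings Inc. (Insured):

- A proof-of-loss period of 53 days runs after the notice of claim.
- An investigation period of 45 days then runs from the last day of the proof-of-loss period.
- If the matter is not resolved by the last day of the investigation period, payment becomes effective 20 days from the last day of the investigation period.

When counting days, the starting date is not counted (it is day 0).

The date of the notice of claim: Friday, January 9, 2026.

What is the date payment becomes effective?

May 7, 2026

The last day of the proof-of-loss period: January 9, 2026 + 53 days = March 3, 2026.
The last day of the investigation period: 45 calendar days after March 3, 2026 is April 17, 2026.
Adding 20 calendar days to April 17, 2026 gives May 7, 2026, which is the date payment becomes effective.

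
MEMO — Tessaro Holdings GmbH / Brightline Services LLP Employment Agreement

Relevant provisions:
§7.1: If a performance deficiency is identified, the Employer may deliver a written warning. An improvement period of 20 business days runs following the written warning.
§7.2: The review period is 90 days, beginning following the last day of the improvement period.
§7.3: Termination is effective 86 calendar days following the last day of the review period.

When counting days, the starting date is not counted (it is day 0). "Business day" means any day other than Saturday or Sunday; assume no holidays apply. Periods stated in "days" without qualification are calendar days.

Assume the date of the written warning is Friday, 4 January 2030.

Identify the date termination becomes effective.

From Friday, 4 January 2030, 20 business days (Jan 7, Jan 8, Jan 9, Jan 10, …, Jan 30, Jan 31, Feb 1, skipping weekends) brings us to Friday, 1 February 2030, which is the last day of the improvement period.
Adding 90 calendar days to 1 February 2030 gives 2 May 2030, which is the last day of the review period.
The date termination becomes effective: 86 calendar days after 2 May 2030 is 27 July 2030.

27 July 2030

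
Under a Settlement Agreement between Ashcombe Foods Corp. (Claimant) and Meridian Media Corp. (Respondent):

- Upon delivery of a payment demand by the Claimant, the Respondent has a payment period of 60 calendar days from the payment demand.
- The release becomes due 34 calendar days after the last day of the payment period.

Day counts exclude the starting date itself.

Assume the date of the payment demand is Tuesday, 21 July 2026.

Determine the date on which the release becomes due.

23 October 2026

The last day of the payment period: 21 July 2026 + 60 days = 19 September 2026.
The date on which the release becomes due: 34 calendar days after 19 September 2026 is 23 October 2026.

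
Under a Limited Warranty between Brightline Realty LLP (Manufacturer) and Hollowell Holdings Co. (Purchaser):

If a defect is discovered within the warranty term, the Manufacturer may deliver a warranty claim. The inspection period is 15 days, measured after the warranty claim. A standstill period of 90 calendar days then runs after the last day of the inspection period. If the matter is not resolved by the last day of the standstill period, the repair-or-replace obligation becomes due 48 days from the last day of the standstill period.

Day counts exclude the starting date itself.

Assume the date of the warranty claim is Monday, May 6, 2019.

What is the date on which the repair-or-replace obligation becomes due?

October 6, 2019

Adding 15 calendar days to May 6, 2019 gives May 21, 2019, which is the last day of the inspection period.
The last day of the standstill period: 90 calendar days after May 21, 2019 is August 19, 2019.
Adding 48 calendar days to August 19, 2019 gives October 6, 2019, which is the date on which the repair-or-replace obligation becomes due.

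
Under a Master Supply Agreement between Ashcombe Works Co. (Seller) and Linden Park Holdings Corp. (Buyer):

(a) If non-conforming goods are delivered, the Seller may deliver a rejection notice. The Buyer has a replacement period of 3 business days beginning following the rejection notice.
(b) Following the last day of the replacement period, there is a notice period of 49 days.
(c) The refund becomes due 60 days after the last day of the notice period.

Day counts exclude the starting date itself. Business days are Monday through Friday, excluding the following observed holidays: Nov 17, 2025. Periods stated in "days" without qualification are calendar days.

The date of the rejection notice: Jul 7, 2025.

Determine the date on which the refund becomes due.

Oct 27, 2025

The last day of the replacement period: 3 business days after Monday, Jul 7, 2025, skipping weekends — Jul 8, Jul 9, Jul 10 — lands on Thursday, Jul 10, 2025.
Adding 49 calendar days to Jul 10, 2025 gives Aug 28, 2025, which is the last day of the notice period.
Adding 60 calendar days to Aug 28, 2025 gives Oct 27, 2025, which is the date on which the refund becomes due.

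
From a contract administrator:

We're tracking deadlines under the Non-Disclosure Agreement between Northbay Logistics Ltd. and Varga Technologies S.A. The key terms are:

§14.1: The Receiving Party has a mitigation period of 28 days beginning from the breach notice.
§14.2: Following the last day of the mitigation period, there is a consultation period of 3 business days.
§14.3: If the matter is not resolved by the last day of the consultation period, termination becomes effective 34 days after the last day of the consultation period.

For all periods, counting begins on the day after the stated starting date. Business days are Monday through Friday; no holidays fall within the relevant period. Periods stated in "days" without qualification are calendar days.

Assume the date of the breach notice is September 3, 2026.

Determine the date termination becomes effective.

November 9, 2026

The last day of the mitigation period: 28 calendar days after September 3, 2026 is October 1, 2026.
From Thursday, October 1, 2026, 3 business days (Oct 2, Oct 5, Oct 6, skipping weekends) brings us to Tuesday, October 6, 2026, which is the last day of the consultation period.
The date termination becomes effective: 34 calendar days after October 6, 2026 is November 9, 2026.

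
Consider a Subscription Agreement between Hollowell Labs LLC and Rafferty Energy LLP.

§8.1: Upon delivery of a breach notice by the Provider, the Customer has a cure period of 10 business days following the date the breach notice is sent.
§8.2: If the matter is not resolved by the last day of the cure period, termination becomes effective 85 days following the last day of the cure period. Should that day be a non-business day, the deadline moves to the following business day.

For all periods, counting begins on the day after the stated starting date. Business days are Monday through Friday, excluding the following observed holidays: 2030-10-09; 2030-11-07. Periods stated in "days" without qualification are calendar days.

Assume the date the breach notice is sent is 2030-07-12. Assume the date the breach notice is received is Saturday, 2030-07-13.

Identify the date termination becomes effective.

The last day of the cure period: counting 10 business days from Friday, 2030-07-12 (Jul 15, Jul 16, Jul 17, Jul 18, Jul 19, Jul 22, Jul 23, Jul 24, Jul 25, Jul 26, skipping weekends) reaches Friday, 2030-07-26.
The date termination becomes effective: 85 calendar days after 2030-07-26 is 2030-10-19. That falls on a Saturday, so it rolls to the next business day, Monday, 2030-10-21.

2030-10-21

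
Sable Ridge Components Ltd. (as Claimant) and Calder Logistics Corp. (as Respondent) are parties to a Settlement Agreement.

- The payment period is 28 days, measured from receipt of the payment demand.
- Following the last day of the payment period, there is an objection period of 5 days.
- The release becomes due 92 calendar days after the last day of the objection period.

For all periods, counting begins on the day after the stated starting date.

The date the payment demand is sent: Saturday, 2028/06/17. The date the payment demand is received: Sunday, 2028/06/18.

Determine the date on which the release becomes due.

The last day of the payment period: 2028/06/18 + 28 days = 2028/07/16.
The last day of the objection period: 5 calendar days after 2028/07/16 is 2028/07/21.
The date on which the release becomes due: 2028/07/21 + 92 days = 2028/10/21.

2028/10/21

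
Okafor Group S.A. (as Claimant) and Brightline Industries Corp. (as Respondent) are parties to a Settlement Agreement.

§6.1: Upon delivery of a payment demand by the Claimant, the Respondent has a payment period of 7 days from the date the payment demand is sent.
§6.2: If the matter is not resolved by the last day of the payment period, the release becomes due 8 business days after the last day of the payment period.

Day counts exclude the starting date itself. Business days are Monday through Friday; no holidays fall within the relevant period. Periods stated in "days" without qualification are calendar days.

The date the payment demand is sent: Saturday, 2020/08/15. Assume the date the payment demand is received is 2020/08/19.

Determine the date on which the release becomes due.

The last day of the payment period: 2020/08/15 + 7 days = 2020/08/22.
From Saturday, 2020/08/22, 8 business days (Aug 24, Aug 25, Aug 26, Aug 27, Aug 28, Aug 31, Sep 1, Sep 2, skipping weekends) brings us to Wednesday, 2020/09/02, which is the date on which the release becomes due.

2020/09/02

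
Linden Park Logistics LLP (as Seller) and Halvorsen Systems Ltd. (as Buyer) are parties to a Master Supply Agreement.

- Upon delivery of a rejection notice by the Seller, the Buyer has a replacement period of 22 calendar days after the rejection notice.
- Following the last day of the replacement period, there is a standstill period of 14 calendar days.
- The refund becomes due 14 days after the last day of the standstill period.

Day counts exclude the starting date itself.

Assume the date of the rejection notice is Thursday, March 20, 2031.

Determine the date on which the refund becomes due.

May 9, 2031

The last day of the replacement period: 22 calendar days after March 20, 2031 is April 11, 2031.
Adding 14 calendar days to April 11, 2031 gives April 25, 2031, which is the last day of the standstill period.
Adding 14 calendar days to April 25, 2031 gives May 9, 2031, which is the date on which the refund becomes due.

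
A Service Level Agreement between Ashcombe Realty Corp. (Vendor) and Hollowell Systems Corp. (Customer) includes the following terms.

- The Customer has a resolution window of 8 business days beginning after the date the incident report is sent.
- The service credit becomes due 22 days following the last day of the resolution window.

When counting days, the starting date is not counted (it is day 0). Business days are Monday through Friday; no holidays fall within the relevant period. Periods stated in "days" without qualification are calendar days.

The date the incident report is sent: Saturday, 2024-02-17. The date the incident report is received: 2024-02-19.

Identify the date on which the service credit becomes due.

2024-03-21

The last day of the resolution window: 8 business days after Saturday, 2024-02-17, skipping weekends — Feb 19, Feb 20, Feb 21, Feb 22, Feb 23, Feb 26, Feb 27, Feb 28 — lands on Wednesday, 2024-02-28.
Adding 22 calendar days to 2024-02-28 gives 2024-03-21, which is the date on which the service credit becomes due.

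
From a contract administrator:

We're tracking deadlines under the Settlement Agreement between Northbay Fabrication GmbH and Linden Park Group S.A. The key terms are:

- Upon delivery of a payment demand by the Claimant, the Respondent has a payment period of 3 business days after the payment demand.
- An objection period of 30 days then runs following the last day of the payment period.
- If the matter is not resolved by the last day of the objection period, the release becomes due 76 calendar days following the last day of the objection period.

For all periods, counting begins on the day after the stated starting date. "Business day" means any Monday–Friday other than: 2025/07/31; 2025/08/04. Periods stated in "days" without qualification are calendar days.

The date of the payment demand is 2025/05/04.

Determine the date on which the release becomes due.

From Sunday, 2025/05/04, 3 business days (May 5, May 6, May 7, skipping weekends) brings us to Wednesday, 2025/05/07, which is the last day of the payment period.
The last day of the objection period: 30 calendar days after 2025/05/07 is 2025/06/06.
Adding 76 calendar days to 2025/06/06 gives 2025/08/21, which is the date on which the release becomes due.

2025/08/21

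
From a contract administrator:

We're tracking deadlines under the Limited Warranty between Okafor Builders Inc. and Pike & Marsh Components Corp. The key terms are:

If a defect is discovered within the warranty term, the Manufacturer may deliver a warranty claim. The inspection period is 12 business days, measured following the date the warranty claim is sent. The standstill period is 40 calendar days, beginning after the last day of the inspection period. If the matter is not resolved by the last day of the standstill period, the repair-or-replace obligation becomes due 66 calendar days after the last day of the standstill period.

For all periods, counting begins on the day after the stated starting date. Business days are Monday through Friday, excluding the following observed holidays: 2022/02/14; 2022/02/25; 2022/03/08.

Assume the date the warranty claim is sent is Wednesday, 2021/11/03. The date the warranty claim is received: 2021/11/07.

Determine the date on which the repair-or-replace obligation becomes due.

From Wednesday, 2021/11/03, 12 business days (Nov 4, Nov 5, Nov 8, Nov 9, …, Nov 17, Nov 18, Nov 19, skipping weekends) brings us to Friday, 2021/11/19, which is the last day of the inspection period.
Adding 40 calendar days to 2021/11/19 gives 2021/12/29, which is the last day of the standstill period.
Adding 66 calendar days to 2021/12/29 gives 2022/03/05, which is the date on which the repair-or-replace obligation becomes due.

2022/03/05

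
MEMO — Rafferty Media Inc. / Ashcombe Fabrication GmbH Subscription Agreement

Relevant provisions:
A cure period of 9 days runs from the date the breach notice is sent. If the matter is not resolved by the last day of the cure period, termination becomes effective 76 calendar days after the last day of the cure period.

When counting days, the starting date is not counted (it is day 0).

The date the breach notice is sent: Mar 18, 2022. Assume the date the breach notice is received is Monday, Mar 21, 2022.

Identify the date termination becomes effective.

The last day of the cure period: 9 calendar days after Mar 18, 2022 is Mar 27, 2022.
Adding 76 calendar days to Mar 27, 2022 gives Jun 11, 2022, which is the date termination becomes effective.

Jun 11, 2022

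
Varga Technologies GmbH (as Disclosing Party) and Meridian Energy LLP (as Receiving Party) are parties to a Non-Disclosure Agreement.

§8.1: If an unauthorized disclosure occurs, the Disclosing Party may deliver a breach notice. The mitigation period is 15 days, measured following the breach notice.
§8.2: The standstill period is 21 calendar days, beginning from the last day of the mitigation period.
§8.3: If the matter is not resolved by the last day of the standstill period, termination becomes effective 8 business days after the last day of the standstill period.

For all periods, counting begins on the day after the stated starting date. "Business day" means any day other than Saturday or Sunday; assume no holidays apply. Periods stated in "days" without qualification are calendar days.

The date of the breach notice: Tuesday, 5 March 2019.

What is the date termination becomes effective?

22 April 2019

The last day of the mitigation period: 5 March 2019 + 15 days = 20 March 2019.
The last day of the standstill period: 20 March 2019 + 21 days = 10 April 2019.
The date termination becomes effective: counting 8 business days from Wednesday, 10 April 2019 (Apr 11, Apr 12, Apr 15, Apr 16, Apr 17, Apr 18, Apr 19, Apr 22, skipping weekends) reaches Monday, 22 April 2019.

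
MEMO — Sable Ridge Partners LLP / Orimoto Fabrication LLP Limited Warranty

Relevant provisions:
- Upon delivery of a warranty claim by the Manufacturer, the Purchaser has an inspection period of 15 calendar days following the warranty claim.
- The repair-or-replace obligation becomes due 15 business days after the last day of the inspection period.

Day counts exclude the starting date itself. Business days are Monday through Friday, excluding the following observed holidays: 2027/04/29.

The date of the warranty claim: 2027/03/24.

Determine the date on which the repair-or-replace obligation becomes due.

2027/04/30

The last day of the inspection period: 2027/03/24 + 15 days = 2027/04/08.
From Thursday, 2027/04/08, 15 business days (Apr 9, Apr 12, Apr 13, Apr 14, …, Apr 27, Apr 28, Apr 30, skipping weekends and the listed holiday on Apr 29) brings us to Friday, 2027/04/30, which is the date on which the repair-or-replace obligation becomes due.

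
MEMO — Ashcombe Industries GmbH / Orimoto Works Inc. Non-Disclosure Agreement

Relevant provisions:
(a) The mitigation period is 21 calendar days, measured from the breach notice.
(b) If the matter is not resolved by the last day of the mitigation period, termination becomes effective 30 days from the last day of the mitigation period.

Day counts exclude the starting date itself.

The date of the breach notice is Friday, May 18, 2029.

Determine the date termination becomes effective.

The last day of the mitigation period: May 18, 2029 + 21 days = Jun 8, 2029.
The date termination becomes effective: 30 calendar days after Jun 8, 2029 is Jul 8, 2029.

Jul 8, 2029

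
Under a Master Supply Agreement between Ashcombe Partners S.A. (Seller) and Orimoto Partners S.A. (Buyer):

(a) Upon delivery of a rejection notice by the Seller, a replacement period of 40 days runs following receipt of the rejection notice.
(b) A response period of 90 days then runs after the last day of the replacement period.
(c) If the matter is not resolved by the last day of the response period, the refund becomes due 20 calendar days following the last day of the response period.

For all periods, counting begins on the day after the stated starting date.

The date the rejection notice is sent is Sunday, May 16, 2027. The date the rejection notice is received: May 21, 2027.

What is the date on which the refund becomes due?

The last day of the replacement period: 40 calendar days after May 21, 2027 is June 30, 2027.
Adding 90 calendar days to June 30, 2027 gives September 28, 2027, which is the last day of the response period.
The date on which the refund becomes due: 20 calendar days after September 28, 2027 is October 18, 2027.

October 18, 2027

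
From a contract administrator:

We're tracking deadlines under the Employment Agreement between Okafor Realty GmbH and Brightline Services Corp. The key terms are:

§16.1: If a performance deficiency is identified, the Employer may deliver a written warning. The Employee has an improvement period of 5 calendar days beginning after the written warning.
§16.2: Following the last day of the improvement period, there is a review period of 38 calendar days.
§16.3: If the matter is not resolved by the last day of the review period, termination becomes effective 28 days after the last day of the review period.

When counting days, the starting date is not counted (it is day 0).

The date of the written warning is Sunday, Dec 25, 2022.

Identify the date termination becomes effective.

The last day of the improvement period: 5 calendar days after Dec 25, 2022 is Dec 30, 2022.
Adding 38 calendar days to Dec 30, 2022 gives Feb 6, 2023, which is the last day of the review period.
The date termination becomes effective: Feb 6, 2023 + 28 days = Mar 6, 2023.

Mar 6, 2023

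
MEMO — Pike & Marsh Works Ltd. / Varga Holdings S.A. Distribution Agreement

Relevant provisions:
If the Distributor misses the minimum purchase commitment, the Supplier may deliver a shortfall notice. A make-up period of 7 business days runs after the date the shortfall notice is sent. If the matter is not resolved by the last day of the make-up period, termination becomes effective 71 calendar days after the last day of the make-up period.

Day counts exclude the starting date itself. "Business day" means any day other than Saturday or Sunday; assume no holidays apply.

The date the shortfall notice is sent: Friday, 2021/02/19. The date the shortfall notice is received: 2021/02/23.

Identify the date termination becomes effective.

2021/05/12

From Friday, 2021/02/19, 7 business days (Feb 22, Feb 23, Feb 24, Feb 25, Feb 26, Mar 1, Mar 2, skipping weekends) brings us to Tuesday, 2021/03/02, which is the last day of the make-up period.
Adding 71 calendar days to 2021/03/02 gives 2021/05/12, which is the date termination becomes effective.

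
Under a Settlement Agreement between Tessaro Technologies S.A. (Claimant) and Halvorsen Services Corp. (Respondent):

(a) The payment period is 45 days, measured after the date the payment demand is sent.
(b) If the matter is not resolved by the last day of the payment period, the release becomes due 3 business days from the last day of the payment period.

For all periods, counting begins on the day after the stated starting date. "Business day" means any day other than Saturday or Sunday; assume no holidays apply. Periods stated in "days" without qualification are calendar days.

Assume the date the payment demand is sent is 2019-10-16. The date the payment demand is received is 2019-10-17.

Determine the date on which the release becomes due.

2019-12-04

The last day of the payment period: 45 calendar days after 2019-10-16 is 2019-11-30.
From Saturday, 2019-11-30, 3 business days (Dec 2, Dec 3, Dec 4, skipping weekends) brings us to Wednesday, 2019-12-04, which is the date on which the release becomes due.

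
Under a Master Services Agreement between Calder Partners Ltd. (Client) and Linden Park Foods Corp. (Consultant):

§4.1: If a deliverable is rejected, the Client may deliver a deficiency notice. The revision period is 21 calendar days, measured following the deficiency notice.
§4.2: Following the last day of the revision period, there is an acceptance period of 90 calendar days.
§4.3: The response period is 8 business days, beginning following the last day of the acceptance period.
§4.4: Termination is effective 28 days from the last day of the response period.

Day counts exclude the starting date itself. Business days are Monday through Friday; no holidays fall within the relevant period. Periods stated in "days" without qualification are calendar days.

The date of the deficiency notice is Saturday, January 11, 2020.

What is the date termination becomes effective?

The last day of the revision period: 21 calendar days after January 11, 2020 is February 1, 2020.
The last day of the acceptance period: February 1, 2020 + 90 days = May 1, 2020.
The last day of the response period: counting 8 business days from Friday, May 1, 2020 (May 4, May 5, May 6, May 7, May 8, May 11, May 12, May 13, skipping weekends) reaches Wednesday, May 13, 2020.
The date termination becomes effective: May 13, 2020 + 28 days = June 10, 2020.

June 10, 2020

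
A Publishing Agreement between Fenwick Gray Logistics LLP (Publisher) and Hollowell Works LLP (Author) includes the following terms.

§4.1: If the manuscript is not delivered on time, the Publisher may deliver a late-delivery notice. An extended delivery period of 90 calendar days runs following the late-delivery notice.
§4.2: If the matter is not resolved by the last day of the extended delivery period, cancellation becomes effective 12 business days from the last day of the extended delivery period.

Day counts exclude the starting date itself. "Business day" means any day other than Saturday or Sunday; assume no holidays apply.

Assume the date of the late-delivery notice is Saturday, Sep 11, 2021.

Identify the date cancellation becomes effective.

Dec 28, 2021

Adding 90 calendar days to Sep 11, 2021 gives Dec 10, 2021, which is the last day of the extended delivery period.
The date cancellation becomes effective: 12 business days after Friday, Dec 10, 2021, skipping weekends — Dec 13, Dec 14, Dec 15, Dec 16, …, Dec 24, Dec 27, Dec 28 — lands on Tuesday, Dec 28, 2021.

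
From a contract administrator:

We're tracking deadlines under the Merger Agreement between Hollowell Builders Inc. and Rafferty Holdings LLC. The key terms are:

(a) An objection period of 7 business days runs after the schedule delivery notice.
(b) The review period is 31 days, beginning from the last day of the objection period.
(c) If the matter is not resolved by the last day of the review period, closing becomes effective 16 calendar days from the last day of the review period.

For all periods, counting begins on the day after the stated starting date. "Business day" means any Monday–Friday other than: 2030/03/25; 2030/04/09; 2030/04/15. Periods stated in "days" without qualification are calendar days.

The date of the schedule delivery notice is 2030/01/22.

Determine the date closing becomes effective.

2030/03/19

The last day of the objection period: counting 7 business days from Tuesday, 2030/01/22 (Jan 23, Jan 24, Jan 25, Jan 28, Jan 29, Jan 30, Jan 31, skipping weekends) reaches Thursday, 2030/01/31.
Adding 31 calendar days to 2030/01/31 gives 2030/03/03, which is the last day of the review period.
The date closing becomes effective: 2030/03/03 + 16 days = 2030/03/19.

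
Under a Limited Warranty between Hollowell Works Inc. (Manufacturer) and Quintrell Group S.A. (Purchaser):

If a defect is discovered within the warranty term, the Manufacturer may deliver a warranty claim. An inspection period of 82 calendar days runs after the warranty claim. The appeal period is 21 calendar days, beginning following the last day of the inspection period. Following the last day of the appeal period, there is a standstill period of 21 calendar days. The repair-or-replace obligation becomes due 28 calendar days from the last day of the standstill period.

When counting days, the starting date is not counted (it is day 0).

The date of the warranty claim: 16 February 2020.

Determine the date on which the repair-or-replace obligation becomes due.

The last day of the inspection period: 82 calendar days after 16 February 2020 is 8 May 2020.
Adding 21 calendar days to 8 May 2020 gives 29 May 2020, which is the last day of the appeal period.
Adding 21 calendar days to 29 May 2020 gives 19 June 2020, which is the last day of the standstill period.
Adding 28 calendar days to 19 June 2020 gives 17 July 2020, which is the date on which the repair-or-replace obligation becomes due.

17 July 2020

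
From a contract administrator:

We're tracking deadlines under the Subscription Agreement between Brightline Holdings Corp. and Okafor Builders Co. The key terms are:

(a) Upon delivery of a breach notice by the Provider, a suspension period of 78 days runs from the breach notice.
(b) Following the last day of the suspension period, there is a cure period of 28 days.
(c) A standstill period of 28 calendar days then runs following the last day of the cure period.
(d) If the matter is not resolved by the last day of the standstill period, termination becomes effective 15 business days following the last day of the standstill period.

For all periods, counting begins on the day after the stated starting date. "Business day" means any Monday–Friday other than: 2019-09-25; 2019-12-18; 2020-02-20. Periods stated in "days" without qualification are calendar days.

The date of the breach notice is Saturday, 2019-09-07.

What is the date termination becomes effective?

2020-02-07

The last day of the suspension period: 2019-09-07 + 78 days = 2019-11-24.
The last day of the cure period: 2019-11-24 + 28 days = 2019-12-22.
Adding 28 calendar days to 2019-12-22 gives 2020-01-19, which is the last day of the standstill period.
From Sunday, 2020-01-19, 15 business days (Jan 20, Jan 21, Jan 22, Jan 23, …, Feb 5, Feb 6, Feb 7, skipping weekends) brings us to Friday, 2020-02-07, which is the date termination becomes effective.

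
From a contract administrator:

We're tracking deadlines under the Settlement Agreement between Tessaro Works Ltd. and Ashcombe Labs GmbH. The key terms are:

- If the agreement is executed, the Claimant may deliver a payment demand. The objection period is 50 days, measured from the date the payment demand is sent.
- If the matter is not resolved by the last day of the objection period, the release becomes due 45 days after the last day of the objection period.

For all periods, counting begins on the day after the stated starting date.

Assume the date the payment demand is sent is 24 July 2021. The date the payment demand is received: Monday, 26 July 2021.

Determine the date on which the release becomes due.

27 October 2021

The last day of the objection period: 50 calendar days after 24 July 2021 is 12 September 2021.
The date on which the release becomes due: 12 September 2021 + 45 days = 27 October 2021.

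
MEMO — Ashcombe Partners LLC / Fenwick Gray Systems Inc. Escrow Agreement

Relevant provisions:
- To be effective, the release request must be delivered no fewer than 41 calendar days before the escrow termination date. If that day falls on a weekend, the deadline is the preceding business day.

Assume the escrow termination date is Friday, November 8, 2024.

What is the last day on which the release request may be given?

September 27, 2024

November 8, 2024 minus 41 days is September 28, 2024. That is a Saturday, so the deadline moves back to Friday, September 27, 2024.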